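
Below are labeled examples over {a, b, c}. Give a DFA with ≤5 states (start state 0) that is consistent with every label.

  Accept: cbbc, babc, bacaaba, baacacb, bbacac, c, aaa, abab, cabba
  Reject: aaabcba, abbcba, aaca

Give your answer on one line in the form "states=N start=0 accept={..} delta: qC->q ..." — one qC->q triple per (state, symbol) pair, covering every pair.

states=3 start=0 accept={0,1} delta: 0a->0 0b->0 0c->1 1a->2 1b->1 1c->0 2a->0 2b->0 2c->0

Fold the examples into a partial DFA from state 0: repeatedly fix the first undefined (state, symbol) met by the shortest-then-alphabetical prefix, trying targets in increasing order and rejecting any under which an Accept and a Reject string meet in one state with the same remainder; add a state when all current targets are rejected. Accepting states are where Accept strings end.
a: 0a undefined. 0a->0: ok.
b: 0b undefined. 0b->0: ok.
c: 0c undefined. 0c->0: no, cbbc/aaabcba meet in 0. Open state 1: 0c->1.
ca: 1a undefined. 1a->0: no, bacaaba/aaca meet in 0. 1a->1: no, babc/aaca meet in 1. Open state 2: 1a->2.
cb: 1b undefined. 1b->0: no, aaa/aaabcba meet in 0. 1b->1: ok.
cab: 2b undefined. 2b->0: ok.
cbbc: 1c undefined. 1c->0: ok.
bacaa: 2a undefined. 2a->0: ok.
baacac: 2c undefined. 2c->0: ok.
All examples now run through 3 states with every (state, symbol) defined. Accept strings end in {0,1}, Reject strings end in {2}; accept={0,1}.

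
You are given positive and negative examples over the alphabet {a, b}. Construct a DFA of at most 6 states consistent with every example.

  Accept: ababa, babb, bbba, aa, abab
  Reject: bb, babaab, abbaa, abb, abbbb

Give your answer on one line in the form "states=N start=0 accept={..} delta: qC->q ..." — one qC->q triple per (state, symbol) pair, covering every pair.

states=4 start=0 accept={0,2,3} delta: 0a->0 0b->1 1a->2 1b->1 2a->1 2b->3 3a->0 3b->0

Fold the examples into a partial DFA from state 0: repeatedly fix the first undefined (state, symbol) met by the shortest-then-alphabetical prefix, trying targets in increasing order and rejecting any under which an Accept and a Reject string meet in one state with the same remainder; add a state when all current targets are rejected. Accepting states are where Accept strings end.
a: 0a undefined. 0a->0: ok.
b: 0b undefined. 0b->0: no, ababa/bb meet in 0. Open state 1: 0b->1.
ba: 1a undefined. 1a->0: no, babb/bb meet in 1 with "b" left. 1a->1: no, abab/bb meet in 1 with "b" left. Open state 2: 1a->2.
bb: 1b undefined. 1b->0: no, aa/bb meet in 0. 1b->1: ok.
bab: 2b undefined. 2b->0: no, babb/bb meet in 1. 2b->1: no, babb/bb meet in 1. 2b->2: no, ababa/abbaa meet in 2 with "a" left. Open state 3: 2b->3.
baba: 3a undefined. 3a->0: ok.
babb: 3b undefined. 3b->0: ok.
abbaa: 2a undefined. 2a->0: no, ababa/abbaa meet in 0. 2a->1: ok.
All examples now run through 4 states with every (state, symbol) defined. Accept strings end in {0,2,3}, Reject strings end in {1}; accept={0,2,3}.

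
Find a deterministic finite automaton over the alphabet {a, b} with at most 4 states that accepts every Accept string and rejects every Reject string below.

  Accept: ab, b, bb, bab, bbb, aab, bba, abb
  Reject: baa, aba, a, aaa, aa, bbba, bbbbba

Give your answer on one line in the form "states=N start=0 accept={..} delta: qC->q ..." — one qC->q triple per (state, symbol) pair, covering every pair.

State merging on the prefix tree: take the shortest (then alphabetical) example prefix whose next move is undefined and point that move at state 0, else 1, else 2, ...; a target is out if some Accept/Reject pair would then sit in one state with the same input left (inseparable). If every existing state is out, open a new one.
a: 0a undefined. 0a->0: ok.
b: 0b undefined. 0b->0: no, ab/baa meet in 0. Open state 1: 0b->1.
ba: 1a undefined. 1a->0: ok.
bb: 1b undefined. 1b->0: no, bb/baa meet in 0. 1b->1: no, bba/baa meet in 0. Open state 2: 1b->2.
bba: 2a undefined. 2a->0: no, bba/baa meet in 0. 2a->1: ok.
bbb: 2b undefined. 2b->0: no, ab/bbbbba meet in 1. 2b->1: ok.
All examples now run through 3 states with every (state, symbol) defined. Accept strings end in {1,2}, Reject strings end in {0}; accept={1,2}.

states=3 start=0 accept={1,2} delta: 0a->0 0b->1 1a->0 1b->2 2a->1 2b->1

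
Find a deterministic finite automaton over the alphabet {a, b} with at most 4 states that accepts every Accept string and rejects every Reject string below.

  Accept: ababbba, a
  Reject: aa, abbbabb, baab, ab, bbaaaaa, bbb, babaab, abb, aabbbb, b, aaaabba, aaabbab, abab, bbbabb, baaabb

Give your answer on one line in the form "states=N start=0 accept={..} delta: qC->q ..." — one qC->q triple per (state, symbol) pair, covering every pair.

states=3 start=0 accept={1} delta: 0a->1 0b->0 1a->2 1b->0 2a->2 2b->2

State merging on the prefix tree: take the shortest (then alphabetical) example prefix whose next move is undefined and point that move at state 0, else 1, else 2, ...; a target is out if some Accept/Reject pair would then sit in one state with the same input left (inseparable). If every existing state is out, open a new one.
a: 0a undefined. 0a->0: no, a/aa meet in 0. Open state 1: 0a->1.
b: 0b undefined. 0b->0: ok.
aa: 1a undefined. 1a->0: no, a/bbaaaaa meet in 1. 1a->1: no, a/aa meet in 1. Open state 2: 1a->2.
ab: 1b undefined. 1b->0: ok.
aaa: 2a undefined. 2a->0: no, ababbba/aaaabba meet in 1. 2a->1: no, ababbba/bbaaaaa meet in 1. 2a->2: ok.
aab: 2b undefined. 2b->0: no, ababbba/aaaabba meet in 1. 2b->1: no, ababbba/baab meet in 1. 2b->2: ok.
All examples now run through 3 states with every (state, symbol) defined. Accept strings end in {1}, Reject strings end in {0,2}; accept={1}.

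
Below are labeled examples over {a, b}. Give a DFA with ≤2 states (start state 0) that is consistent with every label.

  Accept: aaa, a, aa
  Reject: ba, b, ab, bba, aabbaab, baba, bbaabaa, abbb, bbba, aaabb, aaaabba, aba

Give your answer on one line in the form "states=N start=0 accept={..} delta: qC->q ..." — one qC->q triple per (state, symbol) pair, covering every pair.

State merging on the prefix tree: take the shortest (then alphabetical) example prefix whose next move is undefined and point that move at state 0, else 1, else 2, ...; a target is out if some Accept/Reject pair would then sit in one state with the same input left (inseparable). If every existing state is out, open a new one.
a: 0a undefined. 0a->0: ok.
b: 0b undefined. 0b->0: no, aaa/ba meet in 0. Open state 1: 0b->1.
ba: 1a undefined. 1a->0: no, aaa/ba meet in 0. 1a->1: ok.
bb: 1b undefined. 1b->0: no, aaa/bba meet in 0. 1b->1: ok.
All examples now run through 2 states with every (state, symbol) defined. Accept strings end in {0}, Reject strings end in {1}; accept={0}.

states=2 start=0 accept={0} delta: 0a->0 0b->1 1a->1 1b->1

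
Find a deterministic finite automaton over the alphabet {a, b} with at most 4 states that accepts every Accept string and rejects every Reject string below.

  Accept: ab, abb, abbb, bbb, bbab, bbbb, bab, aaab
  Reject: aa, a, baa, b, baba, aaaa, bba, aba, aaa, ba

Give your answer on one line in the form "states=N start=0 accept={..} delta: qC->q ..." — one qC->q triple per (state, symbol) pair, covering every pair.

states=3 start=0 accept={2} delta: 0a->1 0b->1 1a->1 1b->2 2a->1 2b->2

Fold the examples into a partial DFA from state 0: repeatedly fix the first undefined (state, symbol) met by the shortest-then-alphabetical prefix, trying targets in increasing order and rejecting any under which an Accept and a Reject string meet in one state with the same remainder; add a state when all current targets are rejected. Accepting states are where Accept strings end.
a: 0a undefined. 0a->0: no, ab/b meet in 0 with "b" left. Open state 1: 0a->1.
b: 0b undefined. 0b->0: no, bbb/b meet in 0. 0b->1: ok.
aa: 1a undefined. 1a->0: no, bab/a meet in 1. 1a->1: ok.
ab: 1b undefined. 1b->0: no, abb/aa meet in 1. 1b->1: no, ab/aa meet in 1. Open state 2: 1b->2.
aba: 2a undefined. 2a->0: no, bbab/aa meet in 1. 2a->1: ok.
abb: 2b undefined. 2b->0: no, abbb/aa meet in 1. 2b->1: no, abb/aa meet in 1. 2b->2: ok.
All examples now run through 3 states with every (state, symbol) defined. Accept strings end in {2}, Reject strings end in {1}; accept={2}.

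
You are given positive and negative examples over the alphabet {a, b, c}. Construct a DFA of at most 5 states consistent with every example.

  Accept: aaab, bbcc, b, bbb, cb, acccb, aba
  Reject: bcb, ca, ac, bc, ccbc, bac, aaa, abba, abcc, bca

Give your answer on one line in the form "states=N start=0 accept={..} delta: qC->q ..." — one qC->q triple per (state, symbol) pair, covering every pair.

Fold the examples into a partial DFA from state 0: repeatedly fix the first undefined (state, symbol) met by the shortest-then-alphabetical prefix, trying targets in increasing order and rejecting any under which an Accept and a Reject string meet in one state with the same remainder; add a state when all current targets are rejected. Accepting states are where Accept strings end.
a: 0a undefined. 0a->0: ok.
b: 0b undefined. 0b->0: no, aaab/aaa meet in 0. Open state 1: 0b->1.
c: 0c undefined. 0c->0: ok.
ba: 1a undefined. 1a->0: no, aba/ca meet in 0. 1a->1: ok.
bb: 1b undefined. 1b->0: no, bbcc/ca meet in 0. 1b->1: no, aaab/abba meet in 1. Open state 2: 1b->2.
bc: 1c undefined. 1c->0: no, aaab/bcb meet in 1. 1c->1: no, aaab/bc meet in 1. 1c->2: no, bbb/bcb meet in 2 with "b" left. Open state 3: 1c->3.
bbb: 2b undefined. 2b->0: no, bbb/ca meet in 0. 2b->1: ok.
bbc: 2c undefined. 2c->0: no, bbcc/ca meet in 0. 2c->1: no, bbcc/bc meet in 3. 2c->2: ok.
bca: 3a undefined. 3a->0: ok.
bcb: 3b undefined. 3b->0: ok.
abba: 2a undefined. 2a->0: ok.
abcc: 3c undefined. 3c->0: ok.
All examples now run through 4 states with every (state, symbol) defined. Accept strings end in {1,2}, Reject strings end in {0,3}; accept={1,2}.

states=4 start=0 accept={1,2} delta: 0a->0 0b->1 0c->0 1a->1 1b->2 1c->3 2a->0 2b->1 2c->2 3a->0 3b->0 3c->0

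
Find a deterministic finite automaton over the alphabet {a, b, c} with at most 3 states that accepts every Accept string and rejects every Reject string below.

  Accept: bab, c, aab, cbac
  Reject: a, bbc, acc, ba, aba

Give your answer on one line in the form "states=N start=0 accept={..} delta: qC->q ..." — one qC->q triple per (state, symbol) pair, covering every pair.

State merging on the prefix tree: take the shortest (then alphabetical) example prefix whose next move is undefined and point that move at state 0, else 1, else 2, ...; a target is out if some Accept/Reject pair would then sit in one state with the same input left (inseparable). If every existing state is out, open a new one.
a: 0a undefined. 0a->0: ok.
b: 0b undefined. 0b->0: no, bab/a meet in 0. Open state 1: 0b->1.
c: 0c undefined. 0c->0: no, c/a meet in 0. 0c->1: ok.
ba: 1a undefined. 1a->0: ok.
bb: 1b undefined. 1b->0: no, bab/bbc meet in 1. 1b->1: ok.
acc: 1c undefined. 1c->0: ok.
All examples now run through 2 states with every (state, symbol) defined. Accept strings end in {1}, Reject strings end in {0}; accept={1}.

states=2 start=0 accept={1} delta: 0a->0 0b->1 0c->1 1a->0 1b->1 1c->0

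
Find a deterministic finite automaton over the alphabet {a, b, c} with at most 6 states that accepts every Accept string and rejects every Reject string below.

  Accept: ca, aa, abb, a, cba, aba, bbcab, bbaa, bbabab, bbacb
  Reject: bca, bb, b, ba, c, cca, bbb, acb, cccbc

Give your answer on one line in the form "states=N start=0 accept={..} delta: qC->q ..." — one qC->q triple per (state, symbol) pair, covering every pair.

states=6 start=0 accept={0,1,4} delta: 0a->1 0b->2 0c->3 1a->0 1b->1 1c->0 2a->2 2b->3 2c->2 3a->4 3b->3 3c->5 4a->0 4b->0 4c->1 5a->5 5b->0 5c->0

Fold the examples into a partial DFA from state 0: repeatedly fix the first undefined (state, symbol) met by the shortest-then-alphabetical prefix, trying targets in increasing order and rejecting any under which an Accept and a Reject string meet in one state with the same remainder; add a state when all current targets are rejected. Accepting states are where Accept strings end.
a: 0a undefined. 0a->0: no, abb/bb meet in 0 with "bb" left. Open state 1: 0a->1.
b: 0b undefined. 0b->0: no, ca/bca meet in 0 with "ca" left. 0b->1: no, aa/ba meet in 1 with "a" left. Open state 2: 0b->2.
c: 0c undefined. 0c->0: no, ca/cca meet in 1. 0c->1: no, a/c meet in 1. 0c->2: no, ca/ba meet in 2 with "a" left. Open state 3: 0c->3.
aa: 1a undefined. 1a->0: ok.
ab: 1b undefined. 1b->0: no, abb/b meet in 2. 1b->1: ok.
ac: 1c undefined. 1c->0: ok.
ba: 2a undefined. 2a->0: no, aa/ba meet in 0. 2a->1: no, abb/ba meet in 1. 2a->2: ok.
bb: 2b undefined. 2b->0: no, aa/bb meet in 0. 2b->1: no, abb/bb meet in 1. 2b->2: no, bbaa/bb meet in 2. 2b->3: ok.
bc: 2c undefined. 2c->0: no, abb/bca meet in 1. 2c->1: no, aa/bca meet in 0. 2c->2: ok.
ca: 3a undefined. 3a->0: no, bbabab/bb meet in 3. 3a->1: no, bbabab/bca meet in 2. 3a->2: no, ca/bca meet in 2. 3a->3: no, ca/bb meet in 3. Open state 4: 3a->4.
cb: 3b undefined. 3b->0: no, aa/bbb meet in 0. 3b->1: no, abb/bbb meet in 1. 3b->2: no, cba/bca meet in 2. 3b->3: ok.
cc: 3c undefined. 3c->0: no, aa/cccbc meet in 0. 3c->1: no, aa/cca meet in 0. 3c->2: no, bbcab/bb meet in 3. 3c->3: no, ca/cca meet in 4. 3c->4: no, bbaa/cca meet in 4 with "a" left. Open state 5: 3c->5.
cca: 5a undefined. 5a->0: no, aa/cca meet in 0. 5a->1: no, abb/cca meet in 1. 5a->2: no, bbcab/bb meet in 3. 5a->3: no, bbcab/bb meet in 3. 5a->4: no, ca/cca meet in 4. 5a->5: ok.
ccc: 5c undefined. 5c->0: ok.
bbaa: 4a undefined. 4a->0: ok.
bbab: 4b undefined. 4b->0: ok.
bbac: 4c undefined. 4c->0: no, bbacb/bca meet in 2. 4c->1: ok.
bbcab: 5b undefined. 5b->0: ok.
All examples now run through 6 states with every (state, symbol) defined. Accept strings end in {0,1,4}, Reject strings end in {2,3,5}; accept={0,1,4}.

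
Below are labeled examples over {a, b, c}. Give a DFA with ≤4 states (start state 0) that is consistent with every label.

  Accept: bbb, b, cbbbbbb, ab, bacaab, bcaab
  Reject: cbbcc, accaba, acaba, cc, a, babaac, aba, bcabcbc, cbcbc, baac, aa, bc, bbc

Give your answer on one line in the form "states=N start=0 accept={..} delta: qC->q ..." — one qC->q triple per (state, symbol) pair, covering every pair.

states=2 start=0 accept={1} delta: 0a->0 0b->1 0c->0 1a->0 1b->1 1c->0

Fold the examples into a partial DFA from state 0: repeatedly fix the first undefined (state, symbol) met by the shortest-then-alphabetical prefix, trying targets in increasing order and rejecting any under which an Accept and a Reject string meet in one state with the same remainder; add a state when all current targets are rejected. Accepting states are where Accept strings end.
a: 0a undefined. 0a->0: ok.
b: 0b undefined. 0b->0: no, bbb/a meet in 0. Open state 1: 0b->1.
c: 0c undefined. 0c->0: ok.
ba: 1a undefined. 1a->0: ok.
bb: 1b undefined. 1b->0: no, cbbbbbb/cbbcc meet in 0. 1b->1: ok.
bc: 1c undefined. 1c->0: ok.
All examples now run through 2 states with every (state, symbol) defined. Accept strings end in {1}, Reject strings end in {0}; accept={1}.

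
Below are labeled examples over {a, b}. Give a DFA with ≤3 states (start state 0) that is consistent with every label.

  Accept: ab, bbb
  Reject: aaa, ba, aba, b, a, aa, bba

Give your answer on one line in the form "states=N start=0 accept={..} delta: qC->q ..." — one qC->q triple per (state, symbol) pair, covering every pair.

Fold the examples into a partial DFA from state 0: repeatedly fix the first undefined (state, symbol) met by the shortest-then-alphabetical prefix, trying targets in increasing order and rejecting any under which an Accept and a Reject string meet in one state with the same remainder; add a state when all current targets are rejected. Accepting states are where Accept strings end.
a: 0a undefined. 0a->0: no, ab/b meet in 0 with "b" left. Open state 1: 0a->1.
b: 0b undefined. 0b->0: no, bbb/b meet in 0. 0b->1: ok.
aa: 1a undefined. 1a->0: ok.
ab: 1b undefined. 1b->0: no, ab/ba meet in 0. 1b->1: no, ab/aaa meet in 1. Open state 2: 1b->2.
aba: 2a undefined. 2a->0: ok.
bbb: 2b undefined. 2b->0: no, bbb/ba meet in 0. 2b->1: no, bbb/aaa meet in 1. 2b->2: ok.
All examples now run through 3 states with every (state, symbol) defined. Accept strings end in {2}, Reject strings end in {0,1}; accept={2}.

states=3 start=0 accept={2} delta: 0a->1 0b->1 1a->0 1b->2 2a->0 2b->2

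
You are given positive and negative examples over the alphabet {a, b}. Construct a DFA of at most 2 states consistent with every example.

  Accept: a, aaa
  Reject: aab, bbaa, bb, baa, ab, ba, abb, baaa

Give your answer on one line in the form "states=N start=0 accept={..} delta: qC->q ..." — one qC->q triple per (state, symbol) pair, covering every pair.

Grow the machine one transition at a time. Run the examples from 0; the earliest place one falls off (shortest prefix, ties alphabetical) gets sent to the lowest-numbered state that keeps every Accept/Reject pair distinguishable — a pair clashes when both reach the same state with identical unread suffix — and to a fresh state only if none does.
a: 0a undefined. 0a->0: ok.
b: 0b undefined. 0b->0: no, a/aab meet in 0. Open state 1: 0b->1.
ba: 1a undefined. 1a->0: no, a/baa meet in 0. 1a->1: ok.
bb: 1b undefined. 1b->0: no, a/bbaa meet in 0. 1b->1: ok.
All examples now run through 2 states with every (state, symbol) defined. Accept strings end in {0}, Reject strings end in {1}; accept={0}.

states=2 start=0 accept={0} delta: 0a->0 0b->1 1a->1 1b->1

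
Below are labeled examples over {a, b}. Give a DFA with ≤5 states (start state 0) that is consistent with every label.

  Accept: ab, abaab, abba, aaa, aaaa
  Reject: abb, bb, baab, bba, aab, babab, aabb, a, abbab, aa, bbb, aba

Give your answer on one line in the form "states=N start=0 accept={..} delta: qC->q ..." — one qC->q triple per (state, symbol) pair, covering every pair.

states=5 start=0 accept={3,4} delta: 0a->1 0b->0 1a->2 1b->3 2a->4 2b->0 3a->0 3b->2 4a->3 4b->0

State merging on the prefix tree: take the shortest (then alphabetical) example prefix whose next move is undefined and point that move at state 0, else 1, else 2, ...; a target is out if some Accept/Reject pair would then sit in one state with the same input left (inseparable). If every existing state is out, open a new one.
a: 0a undefined. 0a->0: no, ab/aab meet in 0 with "b" left. Open state 1: 0a->1.
b: 0b undefined. 0b->0: ok.
aa: 1a undefined. 1a->0: no, aaa/bba meet in 1. 1a->1: no, ab/baab meet in 1 with "b" left. Open state 2: 1a->2.
ab: 1b undefined. 1b->0: no, ab/abb meet in 0. 1b->1: no, ab/abb meet in 1. 1b->2: no, ab/aa meet in 2. Open state 3: 1b->3.
aaa: 2a undefined. 2a->0: no, aaa/bb meet in 0. 2a->1: no, aaa/bba meet in 1. 2a->2: no, aaa/aa meet in 2. 2a->3: no, aaaa/aba meet in 3 with "a" left. Open state 4: 2a->4.
aab: 2b undefined. 2b->0: ok.
aba: 3a undefined. 3a->0: ok.
abb: 3b undefined. 3b->0: no, ab/abbab meet in 3. 3b->1: no, abba/aa meet in 2. 3b->2: ok.
aaaa: 4a undefined. 4a->0: no, aaaa/bb meet in 0. 4a->1: no, aaaa/bba meet in 1. 4a->2: no, aaaa/abb meet in 2. 4a->3: ok.
abbab: 4b undefined. 4b->0: ok.
All examples now run through 5 states with every (state, symbol) defined. Accept strings end in {3,4}, Reject strings end in {0,1,2}; accept={3,4}.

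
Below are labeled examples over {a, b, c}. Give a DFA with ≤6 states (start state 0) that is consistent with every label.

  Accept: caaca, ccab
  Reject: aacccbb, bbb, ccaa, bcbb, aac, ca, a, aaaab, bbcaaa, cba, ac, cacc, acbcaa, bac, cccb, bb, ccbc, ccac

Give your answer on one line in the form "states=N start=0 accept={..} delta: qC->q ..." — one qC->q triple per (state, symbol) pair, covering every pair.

states=4 start=0 accept={2,3} delta: 0a->0 0b->0 0c->1 1a->1 1b->0 1c->2 2a->3 2b->0 2c->0 3a->0 3b->2 3c->0

Grow the machine one transition at a time. Run the examples from 0; the earliest place one falls off (shortest prefix, ties alphabetical) gets sent to the lowest-numbered state that keeps every Accept/Reject pair distinguishable — a pair clashes when both reach the same state with identical unread suffix — and to a fresh state only if none does.
a: 0a undefined. 0a->0: ok.
b: 0b undefined. 0b->0: ok.
c: 0c undefined. 0c->0: no, caaca/aacccbb meet in 0. Open state 1: 0c->1.
ca: 1a undefined. 1a->0: no, caaca/bbb meet in 0. 1a->1: ok.
cb: 1b undefined. 1b->0: ok.
cc: 1c undefined. 1c->0: no, caaca/aacccbb meet in 0. 1c->1: no, caaca/ccaa meet in 1. Open state 2: 1c->2.
cca: 2a undefined. 2a->0: no, caaca/bbb meet in 0. 2a->1: no, caaca/ccaa meet in 1. 2a->2: no, caaca/ccaa meet in 2. Open state 3: 2a->3.
ccb: 2b undefined. 2b->0: ok.
ccc: 2c undefined. 2c->0: ok.
ccaa: 3a undefined. 3a->0: ok.
ccab: 3b undefined. 3b->0: no, ccab/aacccbb meet in 0. 3b->1: no, ccab/aac meet in 1. 3b->2: ok.
ccac: 3c undefined. 3c->0: ok.
All examples now run through 4 states with every (state, symbol) defined. Accept strings end in {2,3}, Reject strings end in {0,1}; accept={2,3}.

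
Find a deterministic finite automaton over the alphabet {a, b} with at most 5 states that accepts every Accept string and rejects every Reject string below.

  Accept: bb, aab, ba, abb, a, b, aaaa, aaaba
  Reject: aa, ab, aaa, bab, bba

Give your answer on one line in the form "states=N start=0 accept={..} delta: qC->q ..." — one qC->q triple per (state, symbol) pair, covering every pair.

states=4 start=0 accept={1,2} delta: 0a->1 0b->2 1a->3 1b->0 2a->1 2b->1 3a->0 3b->1

State merging on the prefix tree: take the shortest (then alphabetical) example prefix whose next move is undefined and point that move at state 0, else 1, else 2, ...; a target is out if some Accept/Reject pair would then sit in one state with the same input left (inseparable). If every existing state is out, open a new one.
a: 0a undefined. 0a->0: no, aab/ab meet in 0 with "b" left. Open state 1: 0a->1.
b: 0b undefined. 0b->0: no, ba/bba meet in 1. 0b->1: no, bb/ab meet in 1 with "b" left. Open state 2: 0b->2.
aa: 1a undefined. 1a->0: no, a/aaa meet in 1. 1a->1: no, aab/ab meet in 1 with "b" left. 1a->2: no, ba/aaa meet in 2 with "a" left. Open state 3: 1a->3.
ab: 1b undefined. 1b->0: ok.
ba: 2a undefined. 2a->0: no, ba/ab meet in 0. 2a->1: ok.
bb: 2b undefined. 2b->0: no, bb/ab meet in 0. 2b->1: ok.
aaa: 3a undefined. 3a->0: ok.
aab: 3b undefined. 3b->0: no, aab/ab meet in 0. 3b->1: ok.
All examples now run through 4 states with every (state, symbol) defined. Accept strings end in {1,2}, Reject strings end in {0,3}; accept={1,2}.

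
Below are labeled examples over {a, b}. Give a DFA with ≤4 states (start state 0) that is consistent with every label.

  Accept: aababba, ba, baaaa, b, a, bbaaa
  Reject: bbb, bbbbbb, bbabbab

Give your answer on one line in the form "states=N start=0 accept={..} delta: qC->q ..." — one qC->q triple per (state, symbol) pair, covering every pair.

Grow the machine one transition at a time. Run the examples from 0; the earliest place one falls off (shortest prefix, ties alphabetical) gets sent to the lowest-numbered state that keeps every Accept/Reject pair distinguishable — a pair clashes when both reach the same state with identical unread suffix — and to a fresh state only if none does.
a: 0a undefined. 0a->0: ok.
b: 0b undefined. 0b->0: no, aababba/bbb meet in 0. Open state 1: 0b->1.
ba: 1a undefined. 1a->0: ok.
bb: 1b undefined. 1b->0: no, aababba/bbbbbb meet in 0. 1b->1: no, b/bbb meet in 1. Open state 2: 1b->2.
bba: 2a undefined. 2a->0: no, b/bbabbab meet in 1. 2a->1: ok.
bbb: 2b undefined. 2b->0: no, aababba/bbabbab meet in 1. 2b->1: no, aababba/bbb meet in 1. 2b->2: ok.
All examples now run through 3 states with every (state, symbol) defined. Accept strings end in {0,1}, Reject strings end in {2}; accept={0,1}.

states=3 start=0 accept={0,1} delta: 0a->0 0b->1 1a->0 1b->2 2a->1 2b->2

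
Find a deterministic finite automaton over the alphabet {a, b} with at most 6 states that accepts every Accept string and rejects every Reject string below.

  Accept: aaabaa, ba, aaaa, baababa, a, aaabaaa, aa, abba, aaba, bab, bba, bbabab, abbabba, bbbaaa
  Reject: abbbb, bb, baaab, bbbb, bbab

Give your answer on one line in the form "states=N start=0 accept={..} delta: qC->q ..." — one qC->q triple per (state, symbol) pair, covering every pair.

states=4 start=0 accept={0,2} delta: 0a->0 0b->1 1a->2 1b->3 2a->0 2b->0 3a->0 3b->0

Fold the examples into a partial DFA from state 0: repeatedly fix the first undefined (state, symbol) met by the shortest-then-alphabetical prefix, trying targets in increasing order and rejecting any under which an Accept and a Reject string meet in one state with the same remainder; add a state when all current targets are rejected. Accepting states are where Accept strings end.
a: 0a undefined. 0a->0: ok.
b: 0b undefined. 0b->0: no, aaabaa/abbbb meet in 0. Open state 1: 0b->1.
ba: 1a undefined. 1a->0: no, bab/baaab meet in 1. 1a->1: no, bab/bb meet in 1 with "b" left. Open state 2: 1a->2.
bb: 1b undefined. 1b->0: no, aaaa/abbbb meet in 0. 1b->1: no, bab/bbab meet in 2 with "b" left. 1b->2: no, ba/bb meet in 2. Open state 3: 1b->3.
baa: 2a undefined. 2a->0: ok.
bab: 2b undefined. 2b->0: ok.
bba: 3a undefined. 3a->0: ok.
bbb: 3b undefined. 3b->0: ok.
All examples now run through 4 states with every (state, symbol) defined. Accept strings end in {0,2}, Reject strings end in {1,3}; accept={0,2}.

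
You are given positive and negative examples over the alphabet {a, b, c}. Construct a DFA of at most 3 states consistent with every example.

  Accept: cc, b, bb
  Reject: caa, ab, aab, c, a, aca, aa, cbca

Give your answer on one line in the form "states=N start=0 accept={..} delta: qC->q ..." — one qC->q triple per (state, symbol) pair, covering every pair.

states=2 start=0 accept={0} delta: 0a->1 0b->0 0c->1 1a->1 1b->1 1c->0

Fold the examples into a partial DFA from state 0: repeatedly fix the first undefined (state, symbol) met by the shortest-then-alphabetical prefix, trying targets in increasing order and rejecting any under which an Accept and a Reject string meet in one state with the same remainder; add a state when all current targets are rejected. Accepting states are where Accept strings end.
a: 0a undefined. 0a->0: no, b/ab meet in 0 with "b" left. Open state 1: 0a->1.
b: 0b undefined. 0b->0: ok.
c: 0c undefined. 0c->0: no, cc/c meet in 0. 0c->1: ok.
aa: 1a undefined. 1a->0: no, b/aab meet in 0. 1a->1: ok.
ab: 1b undefined. 1b->0: no, b/ab meet in 0. 1b->1: ok.
ac: 1c undefined. 1c->0: ok.
All examples now run through 2 states with every (state, symbol) defined. Accept strings end in {0}, Reject strings end in {1}; accept={0}.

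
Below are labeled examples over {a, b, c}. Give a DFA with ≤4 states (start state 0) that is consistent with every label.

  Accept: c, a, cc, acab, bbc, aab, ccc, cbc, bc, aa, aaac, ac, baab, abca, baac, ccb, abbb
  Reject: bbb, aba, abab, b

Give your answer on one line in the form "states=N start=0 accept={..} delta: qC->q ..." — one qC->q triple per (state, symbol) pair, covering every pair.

Grow the machine one transition at a time. Run the examples from 0; the earliest place one falls off (shortest prefix, ties alphabetical) gets sent to the lowest-numbered state that keeps every Accept/Reject pair distinguishable — a pair clashes when both reach the same state with identical unread suffix — and to a fresh state only if none does.
a: 0a undefined. 0a->0: no, aab/b meet in 0 with "b" left. Open state 1: 0a->1.
b: 0b undefined. 0b->0: ok.
c: 0c undefined. 0c->0: no, c/bbb meet in 0. 0c->1: ok.
aa: 1a undefined. 1a->0: no, aab/bbb meet in 0. 1a->1: ok.
ab: 1b undefined. 1b->0: no, c/aba meet in 1. 1b->1: no, c/aba meet in 1. Open state 2: 1b->2.
ac: 1c undefined. 1c->0: no, cc/bbb meet in 0. 1c->1: ok.
aba: 2a undefined. 2a->0: ok.
abb: 2b undefined. 2b->0: no, abbb/bbb meet in 0. 2b->1: ok.
abc: 2c undefined. 2c->0: no, cbc/bbb meet in 0. 2c->1: ok.
All examples now run through 3 states with every (state, symbol) defined. Accept strings end in {1,2}, Reject strings end in {0}; accept={1,2}.

states=3 start=0 accept={1,2} delta: 0a->1 0b->0 0c->1 1a->1 1b->2 1c->1 2a->0 2b->1 2c->1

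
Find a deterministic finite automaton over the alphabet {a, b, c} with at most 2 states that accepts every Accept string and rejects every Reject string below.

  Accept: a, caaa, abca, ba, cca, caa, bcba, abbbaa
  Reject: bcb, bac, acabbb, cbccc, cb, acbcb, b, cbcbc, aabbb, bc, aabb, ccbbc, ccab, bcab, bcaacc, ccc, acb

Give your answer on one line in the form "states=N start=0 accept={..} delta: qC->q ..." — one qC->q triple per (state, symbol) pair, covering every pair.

Fold the examples into a partial DFA from state 0: repeatedly fix the first undefined (state, symbol) met by the shortest-then-alphabetical prefix, trying targets in increasing order and rejecting any under which an Accept and a Reject string meet in one state with the same remainder; add a state when all current targets are rejected. Accepting states are where Accept strings end.
a: 0a undefined. 0a->0: ok.
b: 0b undefined. 0b->0: no, a/b meet in 0. Open state 1: 0b->1.
c: 0c undefined. 0c->0: no, a/ccc meet in 0. 0c->1: ok.
ba: 1a undefined. 1a->0: ok.
bc: 1c undefined. 1c->0: no, a/bc meet in 0. 1c->1: ok.
cb: 1b undefined. 1b->0: no, a/bcb meet in 0. 1b->1: ok.
All examples now run through 2 states with every (state, symbol) defined. Accept strings end in {0}, Reject strings end in {1}; accept={0}.

states=2 start=0 accept={0} delta: 0a->0 0b->1 0c->1 1a->0 1b->1 1c->1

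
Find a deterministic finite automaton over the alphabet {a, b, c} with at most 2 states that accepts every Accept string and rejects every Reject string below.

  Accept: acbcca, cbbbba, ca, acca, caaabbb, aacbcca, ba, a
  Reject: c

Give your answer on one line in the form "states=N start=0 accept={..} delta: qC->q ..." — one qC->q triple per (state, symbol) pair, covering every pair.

states=2 start=0 accept={0} delta: 0a->0 0b->0 0c->1 1a->0 1b->0 1c->0

State merging on the prefix tree: take the shortest (then alphabetical) example prefix whose next move is undefined and point that move at state 0, else 1, else 2, ...; a target is out if some Accept/Reject pair would then sit in one state with the same input left (inseparable). If every existing state is out, open a new one.
a: 0a undefined. 0a->0: ok.
b: 0b undefined. 0b->0: ok.
c: 0c undefined. 0c->0: no, acbcca/c meet in 0. Open state 1: 0c->1.
ca: 1a undefined. 1a->0: ok.
cb: 1b undefined. 1b->0: ok.
acc: 1c undefined. 1c->0: ok.
All examples now run through 2 states with every (state, symbol) defined. Accept strings end in {0}, Reject strings end in {1}; accept={0}.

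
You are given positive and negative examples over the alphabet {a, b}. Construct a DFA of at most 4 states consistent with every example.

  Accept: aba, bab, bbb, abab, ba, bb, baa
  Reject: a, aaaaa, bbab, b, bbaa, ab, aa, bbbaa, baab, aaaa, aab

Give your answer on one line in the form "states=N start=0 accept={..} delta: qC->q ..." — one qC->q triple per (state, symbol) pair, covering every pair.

states=4 start=0 accept={2,3} delta: 0a->0 0b->1 1a->2 1b->2 2a->3 2b->2 3a->0 3b->0

State merging on the prefix tree: take the shortest (then alphabetical) example prefix whose next move is undefined and point that move at state 0, else 1, else 2, ...; a target is out if some Accept/Reject pair would then sit in one state with the same input left (inseparable). If every existing state is out, open a new one.
a: 0a undefined. 0a->0: ok.
b: 0b undefined. 0b->0: no, aba/a meet in 0. Open state 1: 0b->1.
ba: 1a undefined. 1a->0: no, aba/a meet in 0. 1a->1: no, aba/b meet in 1. Open state 2: 1a->2.
bb: 1b undefined. 1b->0: no, bbb/bbab meet in 1. 1b->1: no, bab/bbab meet in 2 with "b" left. 1b->2: ok.
baa: 2a undefined. 2a->0: no, baa/a meet in 0. 2a->1: no, aba/bbab meet in 2. 2a->2: no, aba/bbaa meet in 2. Open state 3: 2a->3.
bab: 2b undefined. 2b->0: no, bab/a meet in 0. 2b->1: no, bab/b meet in 1. 2b->2: ok.
baab: 3b undefined. 3b->0: ok.
bbaa: 3a undefined. 3a->0: ok.
All examples now run through 4 states with every (state, symbol) defined. Accept strings end in {2,3}, Reject strings end in {0,1}; accept={2,3}.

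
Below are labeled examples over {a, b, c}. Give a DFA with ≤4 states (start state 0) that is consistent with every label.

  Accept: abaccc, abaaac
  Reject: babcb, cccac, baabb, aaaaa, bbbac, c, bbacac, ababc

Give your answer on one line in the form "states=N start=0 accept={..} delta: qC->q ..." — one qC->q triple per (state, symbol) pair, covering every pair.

states=3 start=0 accept={1} delta: 0a->0 0b->1 0c->0 1a->1 1b->2 1c->1 2a->0 2b->0 2c->2

State merging on the prefix tree: take the shortest (then alphabetical) example prefix whose next move is undefined and point that move at state 0, else 1, else 2, ...; a target is out if some Accept/Reject pair would then sit in one state with the same input left (inseparable). If every existing state is out, open a new one.
a: 0a undefined. 0a->0: ok.
b: 0b undefined. 0b->0: no, abaaac/bbbac meet in 0 with "c" left. Open state 1: 0b->1.
c: 0c undefined. 0c->0: ok.
ba: 1a undefined. 1a->0: no, abaccc/cccac meet in 0. 1a->1: ok.
bb: 1b undefined. 1b->0: no, abaaac/bbbac meet in 1 with "c" left. 1b->1: no, abaaac/bbbac meet in 1 with "c" left. Open state 2: 1b->2.
bba: 2a undefined. 2a->0: ok.
bbb: 2b undefined. 2b->0: ok.
abac: 1c undefined. 1c->0: no, abaccc/cccac meet in 0. 1c->1: ok.
babc: 2c undefined. 2c->0: no, abaccc/babcb meet in 1. 2c->1: no, abaccc/ababc meet in 1. 2c->2: ok.
All examples now run through 3 states with every (state, symbol) defined. Accept strings end in {1}, Reject strings end in {0,2}; accept={1}.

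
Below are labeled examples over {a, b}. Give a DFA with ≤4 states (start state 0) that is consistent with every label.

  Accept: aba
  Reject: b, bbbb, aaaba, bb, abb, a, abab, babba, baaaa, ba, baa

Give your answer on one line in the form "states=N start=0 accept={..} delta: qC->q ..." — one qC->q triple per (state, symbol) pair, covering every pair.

states=4 start=0 accept={3} delta: 0a->1 0b->0 1a->2 1b->2 2a->3 2b->0 3a->0 3b->0

Fold the examples into a partial DFA from state 0: repeatedly fix the first undefined (state, symbol) met by the shortest-then-alphabetical prefix, trying targets in increasing order and rejecting any under which an Accept and a Reject string meet in one state with the same remainder; add a state when all current targets are rejected. Accepting states are where Accept strings end.
a: 0a undefined. 0a->0: no, aba/aaaba meet in 0 with "ba" left. Open state 1: 0a->1.
b: 0b undefined. 0b->0: ok.
aa: 1a undefined. 1a->0: no, aba/aaaba meet in 1 with "ba" left. 1a->1: no, aba/aaaba meet in 1 with "ba" left. Open state 2: 1a->2.
ab: 1b undefined. 1b->0: no, aba/a meet in 1. 1b->1: no, aba/babba meet in 2. 1b->2: ok.
aaa: 2a undefined. 2a->0: no, aba/b meet in 0. 2a->1: no, aba/aaaba meet in 1. 2a->2: no, aba/baaaa meet in 2. Open state 3: 2a->3.
abb: 2b undefined. 2b->0: ok.
aaab: 3b undefined. 3b->0: ok.
baaaa: 3a undefined. 3a->0: ok.
All examples now run through 4 states with every (state, symbol) defined. Accept strings end in {3}, Reject strings end in {0,1,2}; accept={3}.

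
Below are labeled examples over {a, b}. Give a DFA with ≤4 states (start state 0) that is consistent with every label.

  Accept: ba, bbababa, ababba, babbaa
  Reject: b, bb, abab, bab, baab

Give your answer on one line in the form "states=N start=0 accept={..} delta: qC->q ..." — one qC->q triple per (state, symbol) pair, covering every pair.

states=2 start=0 accept={0} delta: 0a->0 0b->1 1a->0 1b->1

State merging on the prefix tree: take the shortest (then alphabetical) example prefix whose next move is undefined and point that move at state 0, else 1, else 2, ...; a target is out if some Accept/Reject pair would then sit in one state with the same input left (inseparable). If every existing state is out, open a new one.
a: 0a undefined. 0a->0: ok.
b: 0b undefined. 0b->0: no, ba/b meet in 0. Open state 1: 0b->1.
ba: 1a undefined. 1a->0: ok.
bb: 1b undefined. 1b->0: no, ba/bb meet in 0. 1b->1: ok.
All examples now run through 2 states with every (state, symbol) defined. Accept strings end in {0}, Reject strings end in {1}; accept={0}.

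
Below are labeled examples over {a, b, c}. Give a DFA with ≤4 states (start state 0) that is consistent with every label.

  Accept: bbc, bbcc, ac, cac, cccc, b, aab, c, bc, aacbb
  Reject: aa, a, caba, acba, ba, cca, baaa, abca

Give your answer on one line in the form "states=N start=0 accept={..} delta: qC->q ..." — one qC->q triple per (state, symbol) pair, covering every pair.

states=2 start=0 accept={1} delta: 0a->0 0b->1 0c->1 1a->0 1b->0 1c->1

Fold the examples into a partial DFA from state 0: repeatedly fix the first undefined (state, symbol) met by the shortest-then-alphabetical prefix, trying targets in increasing order and rejecting any under which an Accept and a Reject string meet in one state with the same remainder; add a state when all current targets are rejected. Accepting states are where Accept strings end.
a: 0a undefined. 0a->0: ok.
b: 0b undefined. 0b->0: no, b/aa meet in 0. Open state 1: 0b->1.
c: 0c undefined. 0c->0: no, ac/aa meet in 0. 0c->1: ok.
ba: 1a undefined. 1a->0: ok.
bb: 1b undefined. 1b->0: ok.
bc: 1c undefined. 1c->0: no, bbcc/aa meet in 0. 1c->1: ok.
All examples now run through 2 states with every (state, symbol) defined. Accept strings end in {1}, Reject strings end in {0}; accept={1}.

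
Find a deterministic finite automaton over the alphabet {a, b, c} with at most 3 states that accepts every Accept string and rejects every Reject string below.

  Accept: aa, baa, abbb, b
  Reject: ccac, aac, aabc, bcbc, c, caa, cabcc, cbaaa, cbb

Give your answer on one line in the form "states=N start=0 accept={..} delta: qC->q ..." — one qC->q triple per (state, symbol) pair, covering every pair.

states=2 start=0 accept={0} delta: 0a->0 0b->0 0c->1 1a->1 1b->1 1c->1

Fold the examples into a partial DFA from state 0: repeatedly fix the first undefined (state, symbol) met by the shortest-then-alphabetical prefix, trying targets in increasing order and rejecting any under which an Accept and a Reject string meet in one state with the same remainder; add a state when all current targets are rejected. Accepting states are where Accept strings end.
a: 0a undefined. 0a->0: ok.
b: 0b undefined. 0b->0: ok.
c: 0c undefined. 0c->0: no, aa/ccac meet in 0. Open state 1: 0c->1.
ca: 1a undefined. 1a->0: no, aa/caa meet in 0. 1a->1: ok.
cb: 1b undefined. 1b->0: no, aa/cbaaa meet in 0. 1b->1: ok.
cc: 1c undefined. 1c->0: no, aa/bcbc meet in 0. 1c->1: ok.
All examples now run through 2 states with every (state, symbol) defined. Accept strings end in {0}, Reject strings end in {1}; accept={0}.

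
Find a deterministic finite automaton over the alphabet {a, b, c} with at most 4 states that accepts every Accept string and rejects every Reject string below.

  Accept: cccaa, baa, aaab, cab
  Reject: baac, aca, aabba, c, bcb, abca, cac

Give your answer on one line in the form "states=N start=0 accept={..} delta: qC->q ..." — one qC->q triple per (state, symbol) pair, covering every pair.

states=4 start=0 accept={0,1} delta: 0a->0 0b->1 0c->2 1a->0 1b->2 1c->2 2a->3 2b->2 2c->0 3a->0 3b->0 3c->2

Grow the machine one transition at a time. Run the examples from 0; the earliest place one falls off (shortest prefix, ties alphabetical) gets sent to the lowest-numbered state that keeps every Accept/Reject pair distinguishable — a pair clashes when both reach the same state with identical unread suffix — and to a fresh state only if none does.
a: 0a undefined. 0a->0: ok.
b: 0b undefined. 0b->0: no, baa/aabba meet in 0. Open state 1: 0b->1.
c: 0c undefined. 0c->0: no, cccaa/aca meet in 0. 0c->1: no, aaab/c meet in 1. Open state 2: 0c->2.
ba: 1a undefined. 1a->0: ok.
bc: 1c undefined. 1c->0: no, baa/abca meet in 0. 1c->1: no, baa/abca meet in 0. 1c->2: ok.
ca: 2a undefined. 2a->0: no, baa/aca meet in 0. 2a->1: no, aaab/aca meet in 1. 2a->2: no, cab/bcb meet in 2 with "b" left. Open state 3: 2a->3.
cc: 2c undefined. 2c->0: ok.
bcb: 2b undefined. 2b->0: no, baa/bcb meet in 0. 2b->1: no, aaab/bcb meet in 1. 2b->2: ok.
cab: 3b undefined. 3b->0: ok.
cac: 3c undefined. 3c->0: no, baa/cac meet in 0. 3c->1: no, aaab/cac meet in 1. 3c->2: ok.
aabb: 1b undefined. 1b->0: no, baa/aabba meet in 0. 1b->1: no, baa/aabba meet in 0. 1b->2: ok.
cccaa: 3a undefined. 3a->0: ok.
All examples now run through 4 states with every (state, symbol) defined. Accept strings end in {0,1}, Reject strings end in {2,3}; accept={0,1}.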